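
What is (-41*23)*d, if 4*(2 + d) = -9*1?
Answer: 16031/4 ≈ 4007.8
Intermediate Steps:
d = -17/4 (d = -2 + (-9*1)/4 = -2 + (¼)*(-9) = -2 - 9/4 = -17/4 ≈ -4.2500)
(-41*23)*d = -41*23*(-17/4) = -943*(-17/4) = 16031/4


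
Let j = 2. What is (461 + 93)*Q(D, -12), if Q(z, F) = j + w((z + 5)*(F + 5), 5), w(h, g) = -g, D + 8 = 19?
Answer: -1662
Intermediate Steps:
D = 11 (D = -8 + 19 = 11)
Q(z, F) = -3 (Q(z, F) = 2 - 1*5 = 2 - 5 = -3)
(461 + 93)*Q(D, -12) = (461 + 93)*(-3) = 554*(-3) = -1662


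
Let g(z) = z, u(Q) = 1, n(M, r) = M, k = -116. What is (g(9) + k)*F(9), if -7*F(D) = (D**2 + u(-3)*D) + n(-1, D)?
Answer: 9523/7 ≈ 1360.4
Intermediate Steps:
F(D) = 1/7 - D/7 - D**2/7 (F(D) = -((D**2 + 1*D) - 1)/7 = -((D**2 + D) - 1)/7 = -((D + D**2) - 1)/7 = -(-1 + D + D**2)/7 = 1/7 - D/7 - D**2/7)
(g(9) + k)*F(9) = (9 - 116)*(1/7 - 1/7*9 - 1/7*9**2) = -107*(1/7 - 9/7 - 1/7*81) = -107*(1/7 - 9/7 - 81/7) = -107*(-89/7) = 9523/7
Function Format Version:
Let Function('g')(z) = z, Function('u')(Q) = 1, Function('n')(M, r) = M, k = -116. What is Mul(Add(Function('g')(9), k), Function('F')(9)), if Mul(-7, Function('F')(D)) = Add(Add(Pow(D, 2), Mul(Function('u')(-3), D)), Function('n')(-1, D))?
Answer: Rational(9523, 7) ≈ 1360.4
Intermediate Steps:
Function('F')(D) = Add(Rational(1, 7), Mul(Rational(-1, 7), D), Mul(Rational(-1, 7), Pow(D, 2))) (Function('F')(D) = Mul(Rational(-1, 7), Add(Add(Pow(D, 2), Mul(1, D)), -1)) = Mul(Rational(-1, 7), Add(Add(Pow(D, 2), D), -1)) = Mul(Rational(-1, 7), Add(Add(D, Pow(D, 2)), -1)) = Mul(Rational(-1, 7), Add(-1, D, Pow(D, 2))) = Add(Rational(1, 7), Mul(Rational(-1, 7), D), Mul(Rational(-1, 7), Pow(D, 2))))
Mul(Add(Function('g')(9), k), Function('F')(9)) = Mul(Add(9, -116), Add(Rational(1, 7), Mul(Rational(-1, 7), 9), Mul(Rational(-1, 7), Pow(9, 2)))) = Mul(-107, Add(Rational(1, 7), Rational(-9, 7), Mul(Rational(-1, 7), 81))) = Mul(-107, Add(Rational(1, 7), Rational(-9, 7), Rational(-81, 7))) = Mul(-107, Rational(-89, 7)) = Rational(9523, 7)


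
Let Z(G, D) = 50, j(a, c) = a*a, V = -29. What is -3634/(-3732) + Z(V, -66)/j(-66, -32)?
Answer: 333673/338679 ≈ 0.98522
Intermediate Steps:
j(a, c) = a²
-3634/(-3732) + Z(V, -66)/j(-66, -32) = -3634/(-3732) + 50/((-66)²) = -3634*(-1/3732) + 50/4356 = 1817/1866 + 50*(1/4356) = 1817/1866 + 25/2178 = 333673/338679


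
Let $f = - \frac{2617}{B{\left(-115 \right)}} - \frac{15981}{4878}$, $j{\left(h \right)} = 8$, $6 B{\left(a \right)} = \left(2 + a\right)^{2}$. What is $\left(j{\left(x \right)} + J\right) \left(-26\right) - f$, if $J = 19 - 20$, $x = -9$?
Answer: $- \frac{3685203793}{20762394} \approx -177.49$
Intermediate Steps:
$B{\left(a \right)} = \frac{\left(2 + a\right)^{2}}{6}$
$J = -1$
$f = - \frac{93551915}{20762394}$ ($f = - \frac{2617}{\frac{1}{6} \left(2 - 115\right)^{2}} - \frac{15981}{4878} = - \frac{2617}{\frac{1}{6} \left(-113\right)^{2}} - \frac{5327}{1626} = - \frac{2617}{\frac{1}{6} \cdot 12769} - \frac{5327}{1626} = - \frac{2617}{\frac{12769}{6}} - \frac{5327}{1626} = \left(-2617\right) \frac{6}{12769} - \frac{5327}{1626} = - \frac{15702}{12769} - \frac{5327}{1626} = - \frac{93551915}{20762394} \approx -4.5058$)
$\left(j{\left(x \right)} + J\right) \left(-26\right) - f = \left(8 - 1\right) \left(-26\right) - - \frac{93551915}{20762394} = 7 \left(-26\right) + \frac{93551915}{20762394} = -182 + \frac{93551915}{20762394} = - \frac{3685203793}{20762394}$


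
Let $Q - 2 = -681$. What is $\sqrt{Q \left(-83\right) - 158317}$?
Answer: $2 i \sqrt{25490} \approx 319.31 i$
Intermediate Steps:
$Q = -679$ ($Q = 2 - 681 = -679$)
$\sqrt{Q \left(-83\right) - 158317} = \sqrt{\left(-679\right) \left(-83\right) - 158317} = \sqrt{56357 - 158317} = \sqrt{-101960} = 2 i \sqrt{25490}$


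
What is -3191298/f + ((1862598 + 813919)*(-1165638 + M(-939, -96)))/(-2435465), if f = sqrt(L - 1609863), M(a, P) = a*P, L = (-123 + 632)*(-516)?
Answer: 2878577974398/2435465 + 1063766*I*sqrt(5187)/32851 ≈ 1.1819e+6 + 2332.1*I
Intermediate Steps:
L = -262644 (L = 509*(-516) = -262644)
M(a, P) = P*a
f = 19*I*sqrt(5187) (f = sqrt(-262644 - 1609863) = sqrt(-1872507) = 19*I*sqrt(5187) ≈ 1368.4*I)
-3191298/f + ((1862598 + 813919)*(-1165638 + M(-939, -96)))/(-2435465) = -3191298*(-I*sqrt(5187)/98553) + ((1862598 + 813919)*(-1165638 - 96*(-939)))/(-2435465) = -(-1063766)*I*sqrt(5187)/32851 + (2676517*(-1165638 + 90144))*(-1/2435465) = 1063766*I*sqrt(5187)/32851 + (2676517*(-1075494))*(-1/2435465) = 1063766*I*sqrt(5187)/32851 - 2878577974398*(-1/2435465) = 1063766*I*sqrt(5187)/32851 + 2878577974398/2435465 = 2878577974398/2435465 + 1063766*I*sqrt(5187)/32851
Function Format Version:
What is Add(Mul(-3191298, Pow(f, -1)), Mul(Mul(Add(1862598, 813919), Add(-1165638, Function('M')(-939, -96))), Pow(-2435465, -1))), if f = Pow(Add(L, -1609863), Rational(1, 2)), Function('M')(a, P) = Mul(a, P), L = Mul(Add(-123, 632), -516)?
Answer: Add(Rational(2878577974398, 2435465), Mul(Rational(1063766, 32851), I, Pow(5187, Rational(1, 2)))) ≈ Add(1.1819e+6, Mul(2332.1, I))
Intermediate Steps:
L = -262644 (L = Mul(509, -516) = -262644)
Function('M')(a, P) = Mul(P, a)
f = Mul(19, I, Pow(5187, Rational(1, 2))) (f = Pow(Add(-262644, -1609863), Rational(1, 2)) = Pow(-1872507, Rational(1, 2)) = Mul(19, I, Pow(5187, Rational(1, 2))) ≈ Mul(1368.4, I))
Add(Mul(-3191298, Pow(f, -1)), Mul(Mul(Add(1862598, 813919), Add(-1165638, Function('M')(-939, -96))), Pow(-2435465, -1))) = Add(Mul(-3191298, Pow(Mul(19, I, Pow(5187, Rational(1, 2))), -1)), Mul(Mul(Add(1862598, 813919), Add(-1165638, Mul(-96, -939))), Pow(-2435465, -1))) = Add(Mul(-3191298, Mul(Rational(-1, 98553), I, Pow(5187, Rational(1, 2)))), Mul(Mul(2676517, Add(-1165638, 90144)), Rational(-1, 2435465))) = Add(Mul(Rational(1063766, 32851), I, Pow(5187, Rational(1, 2))), Mul(Mul(2676517, -1075494), Rational(-1, 2435465))) = Add(Mul(Rational(1063766, 32851), I, Pow(5187, Rational(1, 2))), Mul(-2878577974398, Rational(-1, 2435465))) = Add(Mul(Rational(1063766, 32851), I, Pow(5187, Rational(1, 2))), Rational(2878577974398, 2435465)) = Add(Rational(2878577974398, 2435465), Mul(Rational(1063766, 32851), I, Pow(5187, Rational(1, 2))))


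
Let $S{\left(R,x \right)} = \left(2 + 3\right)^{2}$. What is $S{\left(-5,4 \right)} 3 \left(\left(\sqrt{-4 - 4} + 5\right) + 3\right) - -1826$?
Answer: $2426 + 150 i \sqrt{2} \approx 2426.0 + 212.13 i$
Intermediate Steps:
$S{\left(R,x \right)} = 25$ ($S{\left(R,x \right)} = 5^{2} = 25$)
$S{\left(-5,4 \right)} 3 \left(\left(\sqrt{-4 - 4} + 5\right) + 3\right) - -1826 = 25 \cdot 3 \left(\left(\sqrt{-4 - 4} + 5\right) + 3\right) - -1826 = 75 \left(\left(\sqrt{-8} + 5\right) + 3\right) + 1826 = 75 \left(\left(2 i \sqrt{2} + 5\right) + 3\right) + 1826 = 75 \left(\left(5 + 2 i \sqrt{2}\right) + 3\right) + 1826 = 75 \left(8 + 2 i \sqrt{2}\right) + 1826 = \left(600 + 150 i \sqrt{2}\right) + 1826 = 2426 + 150 i \sqrt{2}$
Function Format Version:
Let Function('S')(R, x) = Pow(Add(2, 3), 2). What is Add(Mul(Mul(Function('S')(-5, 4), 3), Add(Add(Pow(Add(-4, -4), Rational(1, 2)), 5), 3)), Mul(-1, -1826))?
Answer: Add(2426, Mul(150, I, Pow(2, Rational(1, 2)))) ≈ Add(2426.0, Mul(212.13, I))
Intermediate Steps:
Function('S')(R, x) = 25 (Function('S')(R, x) = Pow(5, 2) = 25)
Add(Mul(Mul(Function('S')(-5, 4), 3), Add(Add(Pow(Add(-4, -4), Rational(1, 2)), 5), 3)), Mul(-1, -1826)) = Add(Mul(Mul(25, 3), Add(Add(Pow(Add(-4, -4), Rational(1, 2)), 5), 3)), Mul(-1, -1826)) = Add(Mul(75, Add(Add(Pow(-8, Rational(1, 2)), 5), 3)), 1826) = Add(Mul(75, Add(Add(Mul(2, I, Pow(2, Rational(1, 2))), 5), 3)), 1826) = Add(Mul(75, Add(Add(5, Mul(2, I, Pow(2, Rational(1, 2)))), 3)), 1826) = Add(Mul(75, Add(8, Mul(2, I, Pow(2, Rational(1, 2))))), 1826) = Add(Add(600, Mul(150, I, Pow(2, Rational(1, 2)))), 1826) = Add(2426, Mul(150, I, Pow(2, Rational(1, 2))))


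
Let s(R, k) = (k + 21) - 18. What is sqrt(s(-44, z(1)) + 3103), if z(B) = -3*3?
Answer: sqrt(3097) ≈ 55.651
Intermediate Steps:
z(B) = -9
s(R, k) = 3 + k (s(R, k) = (21 + k) - 18 = 3 + k)
sqrt(s(-44, z(1)) + 3103) = sqrt((3 - 9) + 3103) = sqrt(-6 + 3103) = sqrt(3097)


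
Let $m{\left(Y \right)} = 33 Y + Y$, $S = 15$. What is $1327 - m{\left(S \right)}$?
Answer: $817$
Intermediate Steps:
$m{\left(Y \right)} = 34 Y$
$1327 - m{\left(S \right)} = 1327 - 34 \cdot 15 = 1327 - 510 = 817$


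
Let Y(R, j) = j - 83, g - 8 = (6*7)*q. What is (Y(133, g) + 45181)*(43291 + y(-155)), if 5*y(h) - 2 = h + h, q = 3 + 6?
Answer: 9831230148/5 ≈ 1.9662e+9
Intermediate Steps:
q = 9
g = 386 (g = 8 + (6*7)*9 = 8 + 42*9 = 8 + 378 = 386)
Y(R, j) = -83 + j
y(h) = ⅖ + 2*h/5 (y(h) = ⅖ + (h + h)/5 = ⅖ + (2*h)/5 = ⅖ + 2*h/5)
(Y(133, g) + 45181)*(43291 + y(-155)) = ((-83 + 386) + 45181)*(43291 + (⅖ + (⅖)*(-155))) = (303 + 45181)*(43291 + (⅖ - 62)) = 45484*(43291 - 308/5) = 45484*(216147/5) = 9831230148/5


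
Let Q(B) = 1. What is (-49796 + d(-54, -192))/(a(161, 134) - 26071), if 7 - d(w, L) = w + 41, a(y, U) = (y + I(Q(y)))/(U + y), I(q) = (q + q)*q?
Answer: 2447320/1281797 ≈ 1.9093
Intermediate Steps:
I(q) = 2*q² (I(q) = (2*q)*q = 2*q²)
a(y, U) = (2 + y)/(U + y) (a(y, U) = (y + 2*1²)/(U + y) = (y + 2*1)/(U + y) = (y + 2)/(U + y) = (2 + y)/(U + y))
d(w, L) = -34 - w (d(w, L) = 7 - (w + 41) = 7 - (41 + w) = 7 + (-41 - w) = -34 - w)
(-49796 + d(-54, -192))/(a(161, 134) - 26071) = (-49796 + (-34 - 1*(-54)))/((2 + 161)/(134 + 161) - 26071) = (-49796 + (-34 + 54))/(163/295 - 26071) = (-49796 + 20)/((1/295)*163 - 26071) = -49776/(163/295 - 26071) = -49776/(-7690782/295) = -49776*(-295/7690782) = 2447320/1281797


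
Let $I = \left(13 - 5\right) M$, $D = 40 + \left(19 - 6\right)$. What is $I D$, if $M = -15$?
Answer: $-6360$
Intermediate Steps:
$D = 53$ ($D = 40 + 13 = 53$)
$I = -120$ ($I = \left(13 - 5\right) \left(-15\right) = 8 \left(-15\right) = -120$)
$I D = \left(-120\right) 53 = -6360$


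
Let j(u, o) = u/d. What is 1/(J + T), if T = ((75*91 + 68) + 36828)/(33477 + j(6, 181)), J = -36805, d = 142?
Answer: -2376870/87477596159 ≈ -2.7171e-5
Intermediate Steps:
j(u, o) = u/142
T = 3104191/2376870 (T = ((75*91 + 68) + 36828)/(33477 + (1/142)*6) = ((6825 + 68) + 36828)/(33477 + 3/71) = (6893 + 36828)/(2376870/71) = 43721*(71/2376870) = 3104191/2376870 ≈ 1.3060)
1/(J + T) = 1/(-36805 + 3104191/2376870) = 1/(-87477596159/2376870) = -2376870/87477596159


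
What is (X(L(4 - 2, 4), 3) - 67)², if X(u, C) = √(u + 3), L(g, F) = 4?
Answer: (67 - √7)² ≈ 4141.5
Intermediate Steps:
X(u, C) = √(3 + u)
(X(L(4 - 2, 4), 3) - 67)² = (√(3 + 4) - 67)² = (√7 - 67)² = (-67 + √7)²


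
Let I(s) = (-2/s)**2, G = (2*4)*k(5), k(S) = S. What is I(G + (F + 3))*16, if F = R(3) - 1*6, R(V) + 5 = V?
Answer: 64/1225 ≈ 0.052245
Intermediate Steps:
R(V) = -5 + V
G = 40 (G = (2*4)*5 = 8*5 = 40)
F = -8 (F = (-5 + 3) - 1*6 = -2 - 6 = -8)
I(s) = 4/s**2
I(G + (F + 3))*16 = (4/(40 + (-8 + 3))**2)*16 = (4/(40 - 5)**2)*16 = (4/35**2)*16 = (4*(1/1225))*16 = (4/1225)*16 = 64/1225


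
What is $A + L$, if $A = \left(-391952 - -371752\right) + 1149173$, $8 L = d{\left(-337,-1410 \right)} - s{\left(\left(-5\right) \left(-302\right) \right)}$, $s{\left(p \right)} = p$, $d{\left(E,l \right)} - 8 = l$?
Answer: $1128609$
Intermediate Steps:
$d{\left(E,l \right)} = 8 + l$
$L = -364$ ($L = \frac{\left(8 - 1410\right) - \left(-5\right) \left(-302\right)}{8} = \frac{-1402 - 1510}{8} = \frac{1}{8} \left(-2912\right) = -364$)
$A = 1128973$ ($A = \left(-391952 + \left(-466253 + 838005\right)\right) + 1149173 = \left(-391952 + 371752\right) + 1149173 = -20200 + 1149173 = 1128973$)
$A + L = 1128973 - 364 = 1128609$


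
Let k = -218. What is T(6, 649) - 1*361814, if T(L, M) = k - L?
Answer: -362038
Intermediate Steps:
T(L, M) = -218 - L
T(6, 649) - 1*361814 = (-218 - 1*6) - 1*361814 = (-218 - 6) - 361814 = -224 - 361814 = -362038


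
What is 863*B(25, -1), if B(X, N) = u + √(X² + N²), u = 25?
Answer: 21575 + 863*√626 ≈ 43167.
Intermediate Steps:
B(X, N) = 25 + √(N² + X²) (B(X, N) = 25 + √(X² + N²) = 25 + √(N² + X²))
863*B(25, -1) = 863*(25 + √((-1)² + 25²)) = 863*(25 + √(1 + 625)) = 863*(25 + √626) = 21575 + 863*√626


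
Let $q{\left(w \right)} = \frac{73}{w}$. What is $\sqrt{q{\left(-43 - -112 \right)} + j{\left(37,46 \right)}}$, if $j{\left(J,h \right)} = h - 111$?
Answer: $\frac{2 i \sqrt{76107}}{69} \approx 7.9964 i$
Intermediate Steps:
$j{\left(J,h \right)} = -111 + h$
$\sqrt{q{\left(-43 - -112 \right)} + j{\left(37,46 \right)}} = \sqrt{\frac{73}{-43 - -112} + \left(-111 + 46\right)} = \sqrt{\frac{73}{-43 + 112} - 65} = \sqrt{\frac{73}{69} - 65} = \sqrt{- \frac{4412}{69}} = \frac{2 i \sqrt{76107}}{69}$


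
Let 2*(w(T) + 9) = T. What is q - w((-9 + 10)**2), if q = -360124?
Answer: -720231/2 ≈ -3.6012e+5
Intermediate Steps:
w(T) = -9 + T/2
q - w((-9 + 10)**2) = -360124 - (-9 + (-9 + 10)**2/2) = -360124 - (-9 + (1/2)*1**2) = -360124 - (-9 + (1/2)*1) = -360124 - (-9 + 1/2) = -360124 - 1*(-17/2) = -360124 + 17/2 = -720231/2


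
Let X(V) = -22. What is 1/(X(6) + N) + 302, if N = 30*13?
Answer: 111137/368 ≈ 302.00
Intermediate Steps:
N = 390
1/(X(6) + N) + 302 = 1/(-22 + 390) + 302 = 1/368 + 302 = 111137/368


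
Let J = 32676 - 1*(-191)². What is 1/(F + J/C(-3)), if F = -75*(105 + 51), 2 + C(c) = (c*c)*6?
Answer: -52/612205 ≈ -8.4939e-5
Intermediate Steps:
C(c) = -2 + 6*c² (C(c) = -2 + (c*c)*6 = -2 + c²*6 = -2 + 6*c²)
J = -3805 (J = 32676 - 1*36481 = 32676 - 36481 = -3805)
F = -11700 (F = -75*156 = -11700)
1/(F + J/C(-3)) = 1/(-11700 - 3805/(-2 + 6*(-3)²)) = 1/(-11700 - 3805/(-2 + 6*9)) = 1/(-11700 - 3805/(-2 + 54)) = 1/(-11700 - 3805/52) = 1/(-612205/52) = -52/612205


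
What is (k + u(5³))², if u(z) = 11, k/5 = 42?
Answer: 48841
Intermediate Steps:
k = 210 (k = 5*42 = 210)
(k + u(5³))² = (210 + 11)² = 221² = 48841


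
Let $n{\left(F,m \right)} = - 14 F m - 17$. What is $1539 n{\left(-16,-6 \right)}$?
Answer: $-2094579$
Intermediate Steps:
$n{\left(F,m \right)} = -17 - 14 F m$ ($n{\left(F,m \right)} = - 14 F m - 17 = -17 - 14 F m$)
$1539 n{\left(-16,-6 \right)} = 1539 \left(-17 - \left(-224\right) \left(-6\right)\right) = 1539 \left(-17 - 1344\right) = 1539 \left(-1361\right) = -2094579$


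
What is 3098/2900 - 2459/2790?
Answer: 37808/202275 ≈ 0.18691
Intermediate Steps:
3098/2900 - 2459/2790 = 3098*(1/2900) - 2459*1/2790 = 1549/1450 - 2459/2790 = 37808/202275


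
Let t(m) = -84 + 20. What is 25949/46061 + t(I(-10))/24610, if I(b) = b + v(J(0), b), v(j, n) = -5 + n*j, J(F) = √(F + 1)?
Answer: 317828493/566780605 ≈ 0.56076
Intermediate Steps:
J(F) = √(1 + F)
v(j, n) = -5 + j*n
I(b) = -5 + 2*b (I(b) = b + (-5 + √(1 + 0)*b) = b + (-5 + √1*b) = b + (-5 + 1*b) = b + (-5 + b) = -5 + 2*b)
t(m) = -64
25949/46061 + t(I(-10))/24610 = 25949/46061 - 64/24610 = 25949*(1/46061) - 64*1/24610 = 25949/46061 - 32/12305 = 317828493/566780605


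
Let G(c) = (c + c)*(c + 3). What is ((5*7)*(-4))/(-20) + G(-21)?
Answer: 763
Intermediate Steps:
G(c) = 2*c*(3 + c) (G(c) = (2*c)*(3 + c) = 2*c*(3 + c))
((5*7)*(-4))/(-20) + G(-21) = ((5*7)*(-4))/(-20) + 2*(-21)*(3 - 21) = (35*(-4))*(-1/20) + 2*(-21)*(-18) = -140*(-1/20) + 756 = 7 + 756 = 763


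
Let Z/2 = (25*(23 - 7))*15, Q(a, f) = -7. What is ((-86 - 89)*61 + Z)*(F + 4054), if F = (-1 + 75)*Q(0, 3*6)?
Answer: 4685200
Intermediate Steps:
Z = 12000 (Z = 2*((25*(23 - 7))*15) = 2*((25*16)*15) = 2*(400*15) = 2*6000 = 12000)
F = -518 (F = (-1 + 75)*(-7) = 74*(-7) = -518)
((-86 - 89)*61 + Z)*(F + 4054) = ((-86 - 89)*61 + 12000)*(-518 + 4054) = (-175*61 + 12000)*3536 = (-10675 + 12000)*3536 = 1325*3536 = 4685200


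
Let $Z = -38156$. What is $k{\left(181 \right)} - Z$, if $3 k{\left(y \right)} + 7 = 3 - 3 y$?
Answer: $\frac{113921}{3} \approx 37974.0$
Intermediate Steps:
$k{\left(y \right)} = - \frac{4}{3} - y$ ($k{\left(y \right)} = - \frac{7}{3} + \frac{3 - 3 y}{3} = - \frac{7}{3} - \left(-1 + y\right) = - \frac{4}{3} - y$)
$k{\left(181 \right)} - Z = \left(- \frac{4}{3} - 181\right) - -38156 = \left(- \frac{4}{3} - 181\right) + 38156 = - \frac{547}{3} + 38156 = \frac{113921}{3}$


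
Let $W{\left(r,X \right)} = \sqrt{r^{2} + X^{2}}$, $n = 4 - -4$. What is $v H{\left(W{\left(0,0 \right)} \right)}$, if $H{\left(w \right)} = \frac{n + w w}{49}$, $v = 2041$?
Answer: $\frac{16328}{49} \approx 333.22$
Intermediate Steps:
$n = 8$ ($n = 4 + 4 = 8$)
$W{\left(r,X \right)} = \sqrt{X^{2} + r^{2}}$
$H{\left(w \right)} = \frac{8}{49} + \frac{w^{2}}{49}$ ($H{\left(w \right)} = \frac{8 + w w}{49} = \left(8 + w^{2}\right) \frac{1}{49} = \frac{8}{49} + \frac{w^{2}}{49}$)
$v H{\left(W{\left(0,0 \right)} \right)} = 2041 \left(\frac{8}{49} + \frac{\left(\sqrt{0^{2} + 0^{2}}\right)^{2}}{49}\right) = 2041 \left(\frac{8}{49} + \frac{\left(\sqrt{0 + 0}\right)^{2}}{49}\right) = 2041 \left(\frac{8}{49} + \frac{\left(\sqrt{0}\right)^{2}}{49}\right) = 2041 \left(\frac{8}{49} + \frac{0^{2}}{49}\right) = 2041 \left(\frac{8}{49} + \frac{1}{49} \cdot 0\right) = 2041 \left(\frac{8}{49} + 0\right) = 2041 \cdot \frac{8}{49} = \frac{16328}{49}$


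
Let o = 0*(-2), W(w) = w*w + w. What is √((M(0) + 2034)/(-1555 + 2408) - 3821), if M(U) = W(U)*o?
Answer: I*√2778458987/853 ≈ 61.795*I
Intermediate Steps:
W(w) = w + w² (W(w) = w² + w = w + w²)
o = 0
M(U) = 0 (M(U) = (U*(1 + U))*0 = 0)
√((M(0) + 2034)/(-1555 + 2408) - 3821) = √((0 + 2034)/(-1555 + 2408) - 3821) = √(2034/853 - 3821) = √(-3257279/853) = I*√2778458987/853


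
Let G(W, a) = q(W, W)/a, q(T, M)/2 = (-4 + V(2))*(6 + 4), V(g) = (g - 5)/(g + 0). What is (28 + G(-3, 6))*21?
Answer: 203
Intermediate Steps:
V(g) = (-5 + g)/g
q(T, M) = -110 (q(T, M) = 2*((-4 + (-5 + 2)/2)*(6 + 4)) = 2*((-4 + (½)*(-3))*10) = 2*((-4 - 3/2)*10) = 2*(-11/2*10) = 2*(-55) = -110)
G(W, a) = -110/a
(28 + G(-3, 6))*21 = (28 - 110/6)*21 = (28 - 110*⅙)*21 = (28 - 55/3)*21 = (29/3)*21 = 203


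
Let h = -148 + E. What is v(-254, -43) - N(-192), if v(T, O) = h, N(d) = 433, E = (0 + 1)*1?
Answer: -580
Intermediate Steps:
E = 1 (E = 1*1 = 1)
h = -147 (h = -148 + 1 = -147)
v(T, O) = -147
v(-254, -43) - N(-192) = -147 - 1*433 = -147 - 433 = -580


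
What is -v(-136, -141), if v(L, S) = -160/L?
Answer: -20/17 ≈ -1.1765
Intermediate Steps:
-v(-136, -141) = -(-160)/(-136) = -(-160)*(-1)/136 = -1*20/17 = -20/17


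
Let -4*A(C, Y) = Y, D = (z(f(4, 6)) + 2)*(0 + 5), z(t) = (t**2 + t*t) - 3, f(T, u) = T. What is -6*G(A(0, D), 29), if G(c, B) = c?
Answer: 465/2 ≈ 232.50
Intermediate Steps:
z(t) = -3 + 2*t**2 (z(t) = (t**2 + t**2) - 3 = 2*t**2 - 3 = -3 + 2*t**2)
D = 155 (D = ((-3 + 2*4**2) + 2)*(0 + 5) = ((-3 + 2*16) + 2)*5 = ((-3 + 32) + 2)*5 = (29 + 2)*5 = 31*5 = 155)
A(C, Y) = -Y/4
-6*G(A(0, D), 29) = -(-3)*155/2 = -6*(-155/4) = 465/2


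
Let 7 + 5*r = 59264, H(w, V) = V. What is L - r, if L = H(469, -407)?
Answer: -61292/5 ≈ -12258.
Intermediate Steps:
r = 59257/5 (r = -7/5 + (⅕)*59264 = -7/5 + 59264/5 = 59257/5 ≈ 11851.)
L = -407
L - r = -407 - 1*59257/5 = -407 - 59257/5 = -61292/5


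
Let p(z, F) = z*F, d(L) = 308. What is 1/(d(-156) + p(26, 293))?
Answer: 1/7926 ≈ 0.00012617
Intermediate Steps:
p(z, F) = F*z
1/(d(-156) + p(26, 293)) = 1/(308 + 293*26) = 1/(308 + 7618) = 1/7926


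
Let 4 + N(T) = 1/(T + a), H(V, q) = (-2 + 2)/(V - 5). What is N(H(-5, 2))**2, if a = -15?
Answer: 3721/225 ≈ 16.538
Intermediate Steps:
H(V, q) = 0 (H(V, q) = 0/(-5 + V) = 0)
N(T) = -4 + 1/(-15 + T) (N(T) = -4 + 1/(T - 15) = -4 + 1/(-15 + T))
N(H(-5, 2))**2 = ((61 - 4*0)/(-15 + 0))**2 = ((61 + 0)/(-15))**2 = (-1/15*61)**2 = (-61/15)**2 = 3721/225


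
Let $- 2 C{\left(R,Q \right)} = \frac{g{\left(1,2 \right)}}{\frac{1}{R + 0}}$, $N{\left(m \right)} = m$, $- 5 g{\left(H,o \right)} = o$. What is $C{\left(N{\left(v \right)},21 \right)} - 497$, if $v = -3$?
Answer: $- \frac{2488}{5} \approx -497.6$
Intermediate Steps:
$g{\left(H,o \right)} = - \frac{o}{5}$
$C{\left(R,Q \right)} = \frac{R}{5}$ ($C{\left(R,Q \right)} = - \frac{\left(- \frac{1}{5}\right) 2 \frac{1}{\frac{1}{R + 0}}}{2} = - \frac{\left(- \frac{2}{5}\right) \frac{1}{\frac{1}{R}}}{2} = - \frac{\left(- \frac{2}{5}\right) R}{2} = \frac{R}{5}$)
$C{\left(N{\left(v \right)},21 \right)} - 497 = \frac{1}{5} \left(-3\right) - 497 = - \frac{3}{5} - 497 = - \frac{2488}{5}$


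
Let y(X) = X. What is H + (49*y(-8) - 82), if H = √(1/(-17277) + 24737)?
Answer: -474 + 2*√1845966023499/17277 ≈ -316.72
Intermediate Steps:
H = 2*√1845966023499/17277 (H = √(-1/17277 + 24737) = √(427381148/17277) = 2*√1845966023499/17277 ≈ 157.28)
H + (49*y(-8) - 82) = 2*√1845966023499/17277 + (49*(-8) - 82) = 2*√1845966023499/17277 + (-392 - 82) = 2*√1845966023499/17277 - 474 = -474 + 2*√1845966023499/17277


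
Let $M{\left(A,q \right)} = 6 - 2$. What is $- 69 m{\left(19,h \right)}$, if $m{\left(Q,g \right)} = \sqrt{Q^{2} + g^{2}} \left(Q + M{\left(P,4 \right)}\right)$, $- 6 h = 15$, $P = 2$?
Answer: $- \frac{1587 \sqrt{1469}}{2} \approx -30413.0$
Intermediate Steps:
$h = - \frac{5}{2}$ ($h = \left(- \frac{1}{6}\right) 15 = - \frac{5}{2} \approx -2.5$)
$M{\left(A,q \right)} = 4$ ($M{\left(A,q \right)} = 6 - 2 = 4$)
$m{\left(Q,g \right)} = \sqrt{Q^{2} + g^{2}} \left(4 + Q\right)$ ($m{\left(Q,g \right)} = \sqrt{Q^{2} + g^{2}} \left(Q + 4\right) = \sqrt{Q^{2} + g^{2}} \left(4 + Q\right)$)
$- 69 m{\left(19,h \right)} = - 69 \sqrt{19^{2} + \left(- \frac{5}{2}\right)^{2}} \left(4 + 19\right) = - 69 \sqrt{361 + \frac{25}{4}} \cdot 23 = - 69 \sqrt{\frac{1469}{4}} \cdot 23 = - 69 \frac{\sqrt{1469}}{2} \cdot 23 = - 69 \frac{23 \sqrt{1469}}{2} = - \frac{1587 \sqrt{1469}}{2}$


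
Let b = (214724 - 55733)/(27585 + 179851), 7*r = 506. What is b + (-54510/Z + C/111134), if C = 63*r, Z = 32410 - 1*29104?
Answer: -99590978033401/6351154512812 ≈ -15.681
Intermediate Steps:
r = 506/7 (r = (⅐)*506 = 506/7 ≈ 72.286)
Z = 3306 (Z = 32410 - 29104 = 3306)
C = 4554 (C = 63*(506/7) = 4554)
b = 158991/207436 ≈ 0.76646
b + (-54510/Z + C/111134) = 158991/207436 + (-54510/3306 + 4554/111134) = 158991/207436 + (-54510*1/3306 + 4554*(1/111134)) = 158991/207436 + (-9085/551 + 2277/55567) = 158991/207436 - 503571568/30617417 = -99590978033401/6351154512812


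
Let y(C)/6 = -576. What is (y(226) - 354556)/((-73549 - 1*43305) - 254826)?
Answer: 89503/92920 ≈ 0.96323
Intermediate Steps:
y(C) = -3456 (y(C) = 6*(-576) = -3456)
(y(226) - 354556)/((-73549 - 1*43305) - 254826) = (-3456 - 354556)/((-73549 - 1*43305) - 254826) = -358012/((-73549 - 43305) - 254826) = -358012/(-116854 - 254826) = -358012/(-371680) = -358012*(-1/371680) = 89503/92920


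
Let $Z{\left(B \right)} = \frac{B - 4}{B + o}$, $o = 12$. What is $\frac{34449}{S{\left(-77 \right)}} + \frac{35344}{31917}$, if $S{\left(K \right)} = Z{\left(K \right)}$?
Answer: $\frac{7941214501}{287253} \approx 27645.0$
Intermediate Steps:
$Z{\left(B \right)} = \frac{-4 + B}{12 + B}$ ($Z{\left(B \right)} = \frac{B - 4}{B + 12} = \frac{-4 + B}{12 + B}$)
$S{\left(K \right)} = \frac{-4 + K}{12 + K}$
$\frac{34449}{S{\left(-77 \right)}} + \frac{35344}{31917} = \frac{34449}{\frac{1}{12 - 77} \left(-4 - 77\right)} + \frac{35344}{31917} = \frac{34449}{\frac{1}{-65} \left(-81\right)} + 35344 \cdot \frac{1}{31917} = \frac{34449}{\left(- \frac{1}{65}\right) \left(-81\right)} + \frac{35344}{31917} = \frac{34449}{\frac{81}{65}} + \frac{35344}{31917} = 34449 \cdot \frac{65}{81} + \frac{35344}{31917} = \frac{746395}{27} + \frac{35344}{31917} = \frac{7941214501}{287253}$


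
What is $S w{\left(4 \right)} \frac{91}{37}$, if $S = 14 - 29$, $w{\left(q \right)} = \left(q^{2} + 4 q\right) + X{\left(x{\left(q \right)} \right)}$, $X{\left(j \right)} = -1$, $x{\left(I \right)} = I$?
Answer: $- \frac{42315}{37} \approx -1143.6$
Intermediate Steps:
$w{\left(q \right)} = -1 + q^{2} + 4 q$ ($w{\left(q \right)} = \left(q^{2} + 4 q\right) - 1 = -1 + q^{2} + 4 q$)
$S = -15$ ($S = 14 - 29 = -15$)
$S w{\left(4 \right)} \frac{91}{37} = - 15 \left(-1 + 4^{2} + 4 \cdot 4\right) \frac{91}{37} = - 15 \left(-1 + 16 + 16\right) 91 \cdot \frac{1}{37} = \left(-15\right) 31 \cdot \frac{91}{37} = \left(-465\right) \frac{91}{37} = - \frac{42315}{37}$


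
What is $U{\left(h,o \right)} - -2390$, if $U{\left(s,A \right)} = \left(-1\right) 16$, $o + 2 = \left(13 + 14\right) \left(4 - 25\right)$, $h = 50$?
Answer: $2374$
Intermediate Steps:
$o = -569$ ($o = -2 + \left(13 + 14\right) \left(4 - 25\right) = -2 + 27 \left(-21\right) = -2 - 567 = -569$)
$U{\left(s,A \right)} = -16$
$U{\left(h,o \right)} - -2390 = -16 - -2390 = -16 + 2390 = 2374$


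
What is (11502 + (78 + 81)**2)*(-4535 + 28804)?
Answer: 892686627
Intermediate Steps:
(11502 + (78 + 81)**2)*(-4535 + 28804) = (11502 + 159**2)*24269 = (11502 + 25281)*24269 = 36783*24269 = 892686627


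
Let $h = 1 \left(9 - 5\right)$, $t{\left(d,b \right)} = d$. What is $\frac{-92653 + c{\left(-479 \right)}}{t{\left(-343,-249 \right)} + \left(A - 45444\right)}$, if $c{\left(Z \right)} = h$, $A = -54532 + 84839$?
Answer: $\frac{30883}{5160} \approx 5.9851$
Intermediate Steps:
$h = 4$ ($h = 1 \cdot 4 = 4$)
$A = 30307$
$c{\left(Z \right)} = 4$
$\frac{-92653 + c{\left(-479 \right)}}{t{\left(-343,-249 \right)} + \left(A - 45444\right)} = \frac{-92653 + 4}{-343 + \left(30307 - 45444\right)} = - \frac{92649}{-343 + \left(30307 - 45444\right)} = - \frac{92649}{-343 - 15137} = - \frac{92649}{-15480} = \left(-92649\right) \left(- \frac{1}{15480}\right) = \frac{30883}{5160}$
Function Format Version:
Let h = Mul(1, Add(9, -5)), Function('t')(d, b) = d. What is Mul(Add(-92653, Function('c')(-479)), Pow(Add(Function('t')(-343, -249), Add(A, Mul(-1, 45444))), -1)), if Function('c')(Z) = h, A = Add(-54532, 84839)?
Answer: Rational(30883, 5160) ≈ 5.9851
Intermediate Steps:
h = 4 (h = Mul(1, 4) = 4)
A = 30307
Function('c')(Z) = 4
Mul(Add(-92653, Function('c')(-479)), Pow(Add(Function('t')(-343, -249), Add(A, Mul(-1, 45444))), -1)) = Mul(Add(-92653, 4), Pow(Add(-343, Add(30307, Mul(-1, 45444))), -1)) = Mul(-92649, Pow(Add(-343, Add(30307, -45444)), -1)) = Mul(-92649, Pow(Add(-343, -15137), -1)) = Mul(-92649, Pow(-15480, -1)) = Mul(-92649, Rational(-1, 15480)) = Rational(30883, 5160)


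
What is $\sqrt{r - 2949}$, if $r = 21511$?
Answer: $\sqrt{18562} \approx 136.24$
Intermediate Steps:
$\sqrt{r - 2949} = \sqrt{21511 - 2949} = \sqrt{18562}$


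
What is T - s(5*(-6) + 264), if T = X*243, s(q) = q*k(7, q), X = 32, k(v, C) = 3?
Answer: 7074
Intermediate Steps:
s(q) = 3*q (s(q) = q*3 = 3*q)
T = 7776 (T = 32*243 = 7776)
T - s(5*(-6) + 264) = 7776 - 3*(5*(-6) + 264) = 7776 - 3*(-30 + 264) = 7776 - 3*234 = 7776 - 1*702 = 7776 - 702 = 7074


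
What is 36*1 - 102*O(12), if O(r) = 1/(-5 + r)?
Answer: 150/7 ≈ 21.429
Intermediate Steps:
36*1 - 102*O(12) = 36*1 - 102/(-5 + 12) = 36 - 102/7 = 150/7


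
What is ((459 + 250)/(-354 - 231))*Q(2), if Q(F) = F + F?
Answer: -2836/585 ≈ -4.8479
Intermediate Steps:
Q(F) = 2*F
((459 + 250)/(-354 - 231))*Q(2) = ((459 + 250)/(-354 - 231))*(2*2) = (709/(-585))*4 = (709*(-1/585))*4 = -709/585*4 = -2836/585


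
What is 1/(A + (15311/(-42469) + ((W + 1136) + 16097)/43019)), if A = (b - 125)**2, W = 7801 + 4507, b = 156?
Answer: 1826973911/1756317841291 ≈ 0.0010402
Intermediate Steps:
W = 12308
A = 961 (A = (156 - 125)**2 = 31**2 = 961)
1/(A + (15311/(-42469) + ((W + 1136) + 16097)/43019)) = 1/(961 + (15311/(-42469) + ((12308 + 1136) + 16097)/43019)) = 1/(961 + (15311*(-1/42469) + (13444 + 16097)*(1/43019))) = 1/(961 + (-15311/42469 + 29541*(1/43019))) = 1/(961 + (-15311/42469 + 29541/43019)) = 1/(961 + 595912820/1826973911) = 1/(1756317841291/1826973911) = 1826973911/1756317841291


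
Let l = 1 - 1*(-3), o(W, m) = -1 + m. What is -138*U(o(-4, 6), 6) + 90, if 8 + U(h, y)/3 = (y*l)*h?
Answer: -46278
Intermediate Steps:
l = 4 (l = 1 + 3 = 4)
U(h, y) = -24 + 12*h*y (U(h, y) = -24 + 3*((y*4)*h) = -24 + 3*((4*y)*h) = -24 + 3*(4*h*y) = -24 + 12*h*y)
-138*U(o(-4, 6), 6) + 90 = -138*(-24 + 12*(-1 + 6)*6) + 90 = -138*(-24 + 12*5*6) + 90 = -138*(-24 + 360) + 90 = -138*336 + 90 = -46368 + 90 = -46278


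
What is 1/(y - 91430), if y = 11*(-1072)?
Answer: -1/103222 ≈ -9.6879e-6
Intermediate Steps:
y = -11792
1/(y - 91430) = 1/(-11792 - 91430) = 1/(-103222) = -1/103222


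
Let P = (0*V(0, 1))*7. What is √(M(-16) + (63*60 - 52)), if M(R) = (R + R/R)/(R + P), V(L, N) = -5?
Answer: √59663/4 ≈ 61.065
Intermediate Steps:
P = 0 (P = (0*(-5))*7 = 0*7 = 0)
M(R) = (1 + R)/R (M(R) = (R + R/R)/(R + 0) = (R + 1)/R = (1 + R)/R)
√(M(-16) + (63*60 - 52)) = √((1 - 16)/(-16) + (63*60 - 52)) = √(-1/16*(-15) + (3780 - 52)) = √(15/16 + 3728) = √(59663/16) = √59663/4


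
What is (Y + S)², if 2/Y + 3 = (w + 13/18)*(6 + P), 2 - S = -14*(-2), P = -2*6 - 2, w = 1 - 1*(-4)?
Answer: 130690624/192721 ≈ 678.13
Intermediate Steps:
w = 5 (w = 1 + 4 = 5)
P = -14 (P = -12 - 2 = -14)
S = -26 (S = 2 - (-14)*(-2) = 2 - 1*28 = 2 - 28 = -26)
Y = -18/439 (Y = 2/(-3 + (5 + 13/18)*(6 - 14)) = 2/(-3 + (5 + 13*(1/18))*(-8)) = 2/(-3 + (5 + 13/18)*(-8)) = 2/(-3 + (103/18)*(-8)) = 2/(-3 - 412/9) = 2/(-439/9) = 2*(-9/439) = -18/439 ≈ -0.041002)
(Y + S)² = (-18/439 - 26)² = (-11432/439)² = 130690624/192721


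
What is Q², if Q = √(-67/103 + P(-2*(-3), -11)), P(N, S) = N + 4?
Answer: 963/103 ≈ 9.3495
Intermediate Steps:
P(N, S) = 4 + N
Q = 3*√11021/103 (Q = √(-67/103 + (4 - 2*(-3))) = √(-67*1/103 + (4 + 6)) = √(-67/103 + 10) = √(963/103) = 3*√11021/103 ≈ 3.0577)
Q² = (3*√11021/103)² = 963/103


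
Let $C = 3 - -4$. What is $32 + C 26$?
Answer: $214$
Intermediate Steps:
$C = 7$ ($C = 3 + 4 = 7$)
$32 + C 26 = 32 + 7 \cdot 26 = 32 + 182 = 214$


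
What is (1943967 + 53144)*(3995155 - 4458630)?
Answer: -925611020725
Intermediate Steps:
(1943967 + 53144)*(3995155 - 4458630) = 1997111*(-463475) = -925611020725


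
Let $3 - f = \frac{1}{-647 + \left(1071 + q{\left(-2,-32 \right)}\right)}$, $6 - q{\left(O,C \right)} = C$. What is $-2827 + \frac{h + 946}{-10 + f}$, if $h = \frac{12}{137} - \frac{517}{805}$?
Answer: $- \frac{150966627581}{50967425} \approx -2962.0$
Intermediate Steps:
$q{\left(O,C \right)} = 6 - C$
$h = - \frac{61169}{110285}$ ($h = 12 \cdot \frac{1}{137} - \frac{517}{805} = \frac{12}{137} - \frac{517}{805} = - \frac{61169}{110285} \approx -0.55464$)
$f = \frac{1385}{462}$ ($f = 3 - \frac{1}{-647 + \left(1071 + \left(6 - -32\right)\right)} = 3 - \frac{1}{-647 + \left(1071 + \left(6 + 32\right)\right)} = 3 - \frac{1}{-647 + \left(1071 + 38\right)} = 3 - \frac{1}{-647 + 1109} = 3 - \frac{1}{462} = \frac{1385}{462} \approx 2.9978$)
$-2827 + \frac{h + 946}{-10 + f} = -2827 + \frac{- \frac{61169}{110285} + 946}{-10 + \frac{1385}{462}} = -2827 + \frac{104268441}{110285 \left(- \frac{3235}{462}\right)} = -2827 + \frac{104268441}{110285} \left(- \frac{462}{3235}\right) = -2827 - \frac{6881717106}{50967425} = - \frac{150966627581}{50967425}$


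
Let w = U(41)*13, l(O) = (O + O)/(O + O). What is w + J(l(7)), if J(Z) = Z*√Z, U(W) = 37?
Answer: 482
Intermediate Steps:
l(O) = 1 (l(O) = (2*O)/((2*O)) = (2*O)*(1/(2*O)) = 1)
J(Z) = Z^(3/2)
w = 481 (w = 37*13 = 481)
w + J(l(7)) = 481 + 1^(3/2) = 481 + 1 = 482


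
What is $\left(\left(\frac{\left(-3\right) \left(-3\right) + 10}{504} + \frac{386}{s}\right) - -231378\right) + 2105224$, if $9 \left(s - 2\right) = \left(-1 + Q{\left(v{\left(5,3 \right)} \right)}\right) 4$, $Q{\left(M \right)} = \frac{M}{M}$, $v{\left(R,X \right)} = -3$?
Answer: $\frac{1177744699}{504} \approx 2.3368 \cdot 10^{6}$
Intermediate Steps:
$Q{\left(M \right)} = 1$
$s = 2$ ($s = 2 + \frac{\left(-1 + 1\right) 4}{9} = 2 + \frac{0 \cdot 4}{9} = 2 + \frac{1}{9} \cdot 0 = 2 + 0 = 2$)
$\left(\left(\frac{\left(-3\right) \left(-3\right) + 10}{504} + \frac{386}{s}\right) - -231378\right) + 2105224 = \left(\left(\frac{\left(-3\right) \left(-3\right) + 10}{504} + \frac{386}{2}\right) - -231378\right) + 2105224 = \left(\left(\left(9 + 10\right) \frac{1}{504} + 386 \cdot \frac{1}{2}\right) + 231378\right) + 2105224 = \left(\left(19 \cdot \frac{1}{504} + 193\right) + 231378\right) + 2105224 = \left(\left(\frac{19}{504} + 193\right) + 231378\right) + 2105224 = \left(\frac{97291}{504} + 231378\right) + 2105224 = \frac{116711803}{504} + 2105224 = \frac{1177744699}{504}$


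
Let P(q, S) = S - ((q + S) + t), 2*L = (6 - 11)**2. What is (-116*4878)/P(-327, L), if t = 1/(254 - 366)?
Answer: -63374976/36625 ≈ -1730.4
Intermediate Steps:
L = 25/2 (L = (6 - 11)**2/2 = (1/2)*(-5)**2 = (1/2)*25 = 25/2 ≈ 12.500)
t = -1/112 (t = 1/(-112) = -1/112 ≈ -0.0089286)
P(q, S) = 1/112 - q (P(q, S) = S - ((q + S) - 1/112) = S - ((S + q) - 1/112) = S - (-1/112 + S + q) = S + (1/112 - S - q) = 1/112 - q)
(-116*4878)/P(-327, L) = (-116*4878)/(1/112 - 1*(-327)) = -565848/(1/112 + 327) = -565848/36625/112 = -565848*112/36625 = -63374976/36625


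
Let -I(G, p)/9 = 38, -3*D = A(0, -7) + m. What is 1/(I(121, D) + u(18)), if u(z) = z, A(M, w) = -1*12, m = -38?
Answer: -1/324 ≈ -0.0030864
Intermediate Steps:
A(M, w) = -12
D = 50/3 (D = -(-12 - 38)/3 = -1/3*(-50) = 50/3 ≈ 16.667)
I(G, p) = -342 (I(G, p) = -9*38 = -342)
1/(I(121, D) + u(18)) = 1/(-342 + 18) = 1/(-324) = -1/324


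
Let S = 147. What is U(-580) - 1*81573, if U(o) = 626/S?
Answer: -11990605/147 ≈ -81569.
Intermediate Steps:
U(o) = 626/147
U(-580) - 1*81573 = 626/147 - 1*81573 = 626/147 - 81573 = -11990605/147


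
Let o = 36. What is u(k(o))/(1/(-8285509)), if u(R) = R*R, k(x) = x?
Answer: -10738019664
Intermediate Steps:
u(R) = R²
u(k(o))/(1/(-8285509)) = 36²/(1/(-8285509)) = 1296/(-1/8285509) = 1296*(-8285509) = -10738019664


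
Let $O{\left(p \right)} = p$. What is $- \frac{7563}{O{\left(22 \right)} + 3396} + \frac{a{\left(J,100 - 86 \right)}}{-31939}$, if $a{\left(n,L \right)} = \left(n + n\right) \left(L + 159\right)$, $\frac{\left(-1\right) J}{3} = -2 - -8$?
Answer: $- \frac{220267353}{109167502} \approx -2.0177$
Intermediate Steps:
$J = -18$ ($J = - 3 \left(-2 - -8\right) = - 3 \left(-2 + 8\right) = \left(-3\right) 6 = -18$)
$a{\left(n,L \right)} = 2 n \left(159 + L\right)$
$- \frac{7563}{O{\left(22 \right)} + 3396} + \frac{a{\left(J,100 - 86 \right)}}{-31939} = - \frac{7563}{22 + 3396} + \frac{2 \left(-18\right) \left(159 + \left(100 - 86\right)\right)}{-31939} = - \frac{7563}{3418} + 2 \left(-18\right) \left(159 + 14\right) \left(- \frac{1}{31939}\right) = \left(-7563\right) \frac{1}{3418} + 2 \left(-18\right) 173 \left(- \frac{1}{31939}\right) = - \frac{7563}{3418} - - \frac{6228}{31939} = - \frac{7563}{3418} + \frac{6228}{31939} = - \frac{220267353}{109167502}$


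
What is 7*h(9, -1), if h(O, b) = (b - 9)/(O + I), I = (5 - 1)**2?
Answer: -14/5 ≈ -2.8000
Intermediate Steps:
I = 16 (I = 4**2 = 16)
h(O, b) = (-9 + b)/(16 + O) (h(O, b) = (b - 9)/(O + 16) = (-9 + b)/(16 + O))
7*h(9, -1) = 7*((-9 - 1)/(16 + 9)) = 7*(-10/25) = 7*((1/25)*(-10)) = 7*(-2/5) = -14/5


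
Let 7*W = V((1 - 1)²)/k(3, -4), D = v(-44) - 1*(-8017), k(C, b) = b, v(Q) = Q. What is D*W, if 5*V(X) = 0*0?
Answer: 0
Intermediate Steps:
V(X) = 0 (V(X) = (0*0)/5 = (⅕)*0 = 0)
D = 7973 (D = -44 - 1*(-8017) = -44 + 8017 = 7973)
W = 0 (W = (0/(-4))/7 = (0*(-¼))/7 = (⅐)*0 = 0)
D*W = 7973*0 = 0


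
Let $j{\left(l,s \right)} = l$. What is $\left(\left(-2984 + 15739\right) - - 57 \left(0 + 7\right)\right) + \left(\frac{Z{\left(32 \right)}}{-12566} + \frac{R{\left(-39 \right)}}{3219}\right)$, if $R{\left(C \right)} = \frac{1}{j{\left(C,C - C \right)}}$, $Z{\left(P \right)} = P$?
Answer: $\frac{10375532535923}{788774103} \approx 13154.0$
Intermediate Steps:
$R{\left(C \right)} = \frac{1}{C}$
$\left(\left(-2984 + 15739\right) - - 57 \left(0 + 7\right)\right) + \left(\frac{Z{\left(32 \right)}}{-12566} + \frac{R{\left(-39 \right)}}{3219}\right) = \left(\left(-2984 + 15739\right) - - 57 \left(0 + 7\right)\right) + \left(\frac{32}{-12566} + \frac{1}{\left(-39\right) 3219}\right) = \left(12755 - \left(-57\right) 7\right) + \left(32 \left(- \frac{1}{12566}\right) - \frac{1}{125541}\right) = \left(12755 - -399\right) - \frac{2014939}{788774103} = \left(12755 + 399\right) - \frac{2014939}{788774103} = 13154 - \frac{2014939}{788774103} = \frac{10375532535923}{788774103}$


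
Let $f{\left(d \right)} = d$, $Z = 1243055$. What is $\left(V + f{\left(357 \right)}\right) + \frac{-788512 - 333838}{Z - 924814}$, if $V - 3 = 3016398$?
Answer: $\frac{960054960328}{318241} \approx 3.0168 \cdot 10^{6}$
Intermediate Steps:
$V = 3016401$ ($V = 3 + 3016398 = 3016401$)
$\left(V + f{\left(357 \right)}\right) + \frac{-788512 - 333838}{Z - 924814} = \left(3016401 + 357\right) + \frac{-788512 - 333838}{1243055 - 924814} = 3016758 - \frac{1122350}{318241} = \frac{960054960328}{318241}$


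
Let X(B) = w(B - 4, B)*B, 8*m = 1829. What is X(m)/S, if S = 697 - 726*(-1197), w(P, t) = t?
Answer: 56699/943424 ≈ 0.060099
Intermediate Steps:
m = 1829/8 (m = (1/8)*1829 = 1829/8 ≈ 228.63)
X(B) = B**2 (X(B) = B*B = B**2)
S = 869719 (S = 697 + 869022 = 869719)
X(m)/S = (1829/8)**2/869719 = (3345241/64)*(1/869719) = 56699/943424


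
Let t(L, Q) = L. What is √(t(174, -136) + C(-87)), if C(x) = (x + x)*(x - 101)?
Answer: 9*√406 ≈ 181.34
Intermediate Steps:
C(x) = 2*x*(-101 + x) (C(x) = (2*x)*(-101 + x) = 2*x*(-101 + x))
√(t(174, -136) + C(-87)) = √(174 + 2*(-87)*(-101 - 87)) = √(174 + 2*(-87)*(-188)) = √(174 + 32712) = √32886 = 9*√406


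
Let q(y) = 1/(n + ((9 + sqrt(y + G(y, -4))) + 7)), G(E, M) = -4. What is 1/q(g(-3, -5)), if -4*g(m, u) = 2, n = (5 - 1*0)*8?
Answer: 56 + 3*I*sqrt(2)/2 ≈ 56.0 + 2.1213*I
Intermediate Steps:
n = 40 (n = (5 + 0)*8 = 5*8 = 40)
g(m, u) = -1/2 (g(m, u) = -1/4*2 = -1/2)
q(y) = 1/(56 + sqrt(-4 + y)) (q(y) = 1/(40 + ((9 + sqrt(y - 4)) + 7)) = 1/(40 + ((9 + sqrt(-4 + y)) + 7)) = 1/(40 + (16 + sqrt(-4 + y))) = 1/(56 + sqrt(-4 + y)))
1/q(g(-3, -5)) = 1/(1/(56 + sqrt(-4 - 1/2))) = 1/(1/(56 + sqrt(-9/2))) = 1/(1/(56 + 3*I*sqrt(2)/2)) = 56 + 3*I*sqrt(2)/2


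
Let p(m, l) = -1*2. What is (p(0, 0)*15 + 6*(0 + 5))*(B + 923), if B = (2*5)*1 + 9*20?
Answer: 0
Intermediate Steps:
B = 190 (B = 10*1 + 180 = 10 + 180 = 190)
p(m, l) = -2
(p(0, 0)*15 + 6*(0 + 5))*(B + 923) = (-2*15 + 6*(0 + 5))*(190 + 923) = (-30 + 6*5)*1113 = (-30 + 30)*1113 = 0*1113 = 0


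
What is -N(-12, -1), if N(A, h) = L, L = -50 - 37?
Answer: 87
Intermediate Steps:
L = -87
N(A, h) = -87
-N(-12, -1) = -1*(-87) = 87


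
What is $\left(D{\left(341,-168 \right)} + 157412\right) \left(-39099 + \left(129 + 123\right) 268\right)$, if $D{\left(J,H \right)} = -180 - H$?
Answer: $4475983800$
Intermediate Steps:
$\left(D{\left(341,-168 \right)} + 157412\right) \left(-39099 + \left(129 + 123\right) 268\right) = \left(\left(-180 - -168\right) + 157412\right) \left(-39099 + \left(129 + 123\right) 268\right) = \left(\left(-180 + 168\right) + 157412\right) \left(-39099 + 252 \cdot 268\right) = \left(-12 + 157412\right) \left(-39099 + 67536\right) = 157400 \cdot 28437 = 4475983800$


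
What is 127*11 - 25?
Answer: 1372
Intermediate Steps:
127*11 - 25 = 1397 - 25 = 1372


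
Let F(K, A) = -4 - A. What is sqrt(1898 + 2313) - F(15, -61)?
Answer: -57 + sqrt(4211) ≈ 7.8922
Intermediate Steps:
sqrt(1898 + 2313) - F(15, -61) = sqrt(1898 + 2313) - (-4 - 1*(-61)) = sqrt(4211) - (-4 + 61) = sqrt(4211) - 1*57 = sqrt(4211) - 57 = -57 + sqrt(4211)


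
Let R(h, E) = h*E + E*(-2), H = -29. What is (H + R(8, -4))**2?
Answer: 2809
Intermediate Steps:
R(h, E) = -2*E + E*h (R(h, E) = E*h - 2*E = -2*E + E*h)
(H + R(8, -4))**2 = (-29 - 4*(-2 + 8))**2 = (-29 - 4*6)**2 = (-29 - 24)**2 = (-53)**2 = 2809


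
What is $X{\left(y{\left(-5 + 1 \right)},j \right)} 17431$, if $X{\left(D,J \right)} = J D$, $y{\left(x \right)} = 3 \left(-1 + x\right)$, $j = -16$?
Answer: $4183440$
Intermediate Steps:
$y{\left(x \right)} = -3 + 3 x$
$X{\left(D,J \right)} = D J$
$X{\left(y{\left(-5 + 1 \right)},j \right)} 17431 = \left(-3 + 3 \left(-5 + 1\right)\right) \left(-16\right) 17431 = \left(-3 + 3 \left(-4\right)\right) \left(-16\right) 17431 = \left(-3 - 12\right) \left(-16\right) 17431 = \left(-15\right) \left(-16\right) 17431 = 240 \cdot 17431 = 4183440$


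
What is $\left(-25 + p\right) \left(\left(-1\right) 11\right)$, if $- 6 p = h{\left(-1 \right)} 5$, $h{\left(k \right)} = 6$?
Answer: $330$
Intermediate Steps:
$p = -5$ ($p = - \frac{6 \cdot 5}{6} = \left(- \frac{1}{6}\right) 30 = -5$)
$\left(-25 + p\right) \left(\left(-1\right) 11\right) = \left(-25 - 5\right) \left(\left(-1\right) 11\right) = \left(-30\right) \left(-11\right) = 330$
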